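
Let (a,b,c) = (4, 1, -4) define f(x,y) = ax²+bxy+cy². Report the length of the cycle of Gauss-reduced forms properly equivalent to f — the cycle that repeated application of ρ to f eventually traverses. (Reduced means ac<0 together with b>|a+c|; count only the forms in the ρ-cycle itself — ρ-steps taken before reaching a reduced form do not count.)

D = 65, ⌊√D⌋ = 8
river: ρ → (-4,7,1)
river: ρ → (1,7,-4)
river: ρ → (-4,1,4)
river: ρ → (4,7,-1)
river: ρ → (-1,7,4)
river: ρ → (4,1,-4)
ρ-cycle length = 6 (tail of 0 descent steps not counted)

6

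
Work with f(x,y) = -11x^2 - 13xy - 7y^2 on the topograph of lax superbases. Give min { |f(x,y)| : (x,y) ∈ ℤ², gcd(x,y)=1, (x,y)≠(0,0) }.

translate: b→-9 (≡13 mod 22), so (11,13,7)→(11,-9,5)
flip: (11,-9,5)→(5,9,11)
translate: b→-1 (≡9 mod 10), so (5,9,11)→(5,-1,7)
reduced (well bottom): (5,-1,7) with a≤c, −a<b≤a
well minimum |f| = |-5| = 5 (negative-definite)

5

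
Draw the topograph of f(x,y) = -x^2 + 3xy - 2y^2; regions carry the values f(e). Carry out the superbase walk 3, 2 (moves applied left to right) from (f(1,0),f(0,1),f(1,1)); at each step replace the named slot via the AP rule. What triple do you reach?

start (-1,-2,0) = (f(1,0),f(0,1),f(1,1))
replace slot 3: 2·((-1)+(-2)) − 0 = -6 → (-1,-2,-6)
replace slot 2: 2·((-1)+(-6)) − (-2) = -12 → (-1,-12,-6)

-1,-12,-6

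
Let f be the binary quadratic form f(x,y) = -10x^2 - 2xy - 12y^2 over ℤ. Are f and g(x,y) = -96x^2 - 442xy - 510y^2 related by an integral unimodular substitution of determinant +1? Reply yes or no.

D₁ = -476, D₂ = -476
f is negative-definite; reduce −f:
−f: reduced (well bottom): (10,2,12) with a≤c, −a<b≤a
flip sign back: reduced form of f is (-10,-2,-12)
g is negative-definite; reduce −g:
−g: translate: b→58 (≡442 mod 192), so (96,442,510)→(96,58,10)
−g: flip: (96,58,10)→(10,-58,96)
−g: translate: b→2 (≡-58 mod 20), so (10,-58,96)→(10,2,12)
−g: reduced (well bottom): (10,2,12) with a≤c, −a<b≤a
flip sign back: reduced form of g is (-10,-2,-12)
reduced forms (-10, -2, -12) vs (-10, -2, -12) ⇒ equivalent

yes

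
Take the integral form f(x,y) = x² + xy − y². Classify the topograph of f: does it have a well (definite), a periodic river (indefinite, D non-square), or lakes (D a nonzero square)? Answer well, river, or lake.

D = b²−4ac = 1² − 4·1·(-1) = 5
D > 0 non-square ⇒ indefinite ⇒ periodic river

river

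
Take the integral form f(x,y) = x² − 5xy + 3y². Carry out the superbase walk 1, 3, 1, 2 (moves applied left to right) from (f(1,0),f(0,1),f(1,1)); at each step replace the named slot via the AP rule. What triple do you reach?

start (1,3,-1) = (f(1,0),f(0,1),f(1,1))
replace slot 1: 2·(3+(-1)) − 1 = 3 → (3,3,-1)
replace slot 3: 2·(3+3) − (-1) = 13 → (3,3,13)
replace slot 1: 2·(3+13) − 3 = 29 → (29,3,13)
replace slot 2: 2·(29+13) − 3 = 81 → (29,81,13)

29,81,13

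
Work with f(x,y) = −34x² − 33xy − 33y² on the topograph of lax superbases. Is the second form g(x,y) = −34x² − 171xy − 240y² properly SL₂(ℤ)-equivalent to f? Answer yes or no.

D₁ = -3399, D₂ = -3399
f is negative-definite; reduce −f:
−f: flip: (34,33,33)→(33,-33,34)
−f: translate: b→33 (≡-33 mod 66), so (33,-33,34)→(33,33,34)
−f: reduced (well bottom): (33,33,34) with a≤c, −a<b≤a
flip sign back: reduced form of f is (-33,-33,-34)
g is negative-definite; reduce −g:
−g: translate: b→-33 (≡171 mod 68), so (34,171,240)→(34,-33,33)
−g: flip: (34,-33,33)→(33,33,34)
−g: reduced (well bottom): (33,33,34) with a≤c, −a<b≤a
flip sign back: reduced form of g is (-33,-33,-34)
reduced forms (-33, -33, -34) vs (-33, -33, -34) ⇒ equivalent

yes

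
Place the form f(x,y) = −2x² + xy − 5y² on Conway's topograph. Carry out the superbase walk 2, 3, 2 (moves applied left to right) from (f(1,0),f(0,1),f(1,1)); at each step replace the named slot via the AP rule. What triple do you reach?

start (-2,-5,-6) = (f(1,0),f(0,1),f(1,1))
replace slot 2: 2·((-2)+(-6)) − (-5) = -11 → (-2,-11,-6)
replace slot 3: 2·((-2)+(-11)) − (-6) = -20 → (-2,-11,-20)
replace slot 2: 2·((-2)+(-20)) − (-11) = -33 → (-2,-33,-20)

-2,-33,-20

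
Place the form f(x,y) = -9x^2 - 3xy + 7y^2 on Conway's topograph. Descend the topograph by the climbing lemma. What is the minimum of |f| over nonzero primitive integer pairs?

descent: ρ → (7,3,-9)  [lands on river]
river: ρ → (-9,15,1)
river: ρ → (1,15,-9)
river: ρ → (-9,3,7)
river: ρ → (7,11,-5)
river: ρ → (-5,9,9)
river: ρ → (9,9,-5)
river: ρ → (-5,11,7)
closes: descent 1, river 8
min |a| on river = 1

1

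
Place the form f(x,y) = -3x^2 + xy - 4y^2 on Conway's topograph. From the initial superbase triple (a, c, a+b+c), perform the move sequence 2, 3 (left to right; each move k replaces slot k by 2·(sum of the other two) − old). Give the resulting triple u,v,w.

start (-3,-4,-6) = (f(1,0),f(0,1),f(1,1))
replace slot 2: 2·((-3)+(-6)) − (-4) = -14 → (-3,-14,-6)
replace slot 3: 2·((-3)+(-14)) − (-6) = -28 → (-3,-14,-28)

-3,-14,-28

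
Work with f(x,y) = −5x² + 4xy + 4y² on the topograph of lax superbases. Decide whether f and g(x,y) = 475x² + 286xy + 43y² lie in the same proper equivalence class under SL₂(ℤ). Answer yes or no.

D₁ = 96, D₂ = 96
river cycle of f (length 4): (4, 4, -5), (-5, 6, 3), (3, 6, -5), (-5, 4, 4)
river cycle of g (length 4): (4, 4, -5), (-5, 6, 3), (3, 6, -5), (-5, 4, 4)
cycles coincide ⇒ equivalent

yes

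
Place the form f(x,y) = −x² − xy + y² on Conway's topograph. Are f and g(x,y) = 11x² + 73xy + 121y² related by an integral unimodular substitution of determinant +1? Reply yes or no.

D₁ = 5, D₂ = 5
river cycle of f (length 2): (1, 1, -1), (-1, 1, 1)
river cycle of g (length 2): (1, 1, -1), (-1, 1, 1)
cycles coincide ⇒ equivalent

yes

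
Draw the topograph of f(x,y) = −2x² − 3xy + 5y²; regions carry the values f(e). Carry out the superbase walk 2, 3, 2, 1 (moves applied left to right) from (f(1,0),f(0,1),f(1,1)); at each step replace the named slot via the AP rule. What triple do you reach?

start (-2,5,0) = (f(1,0),f(0,1),f(1,1))
replace slot 2: 2·((-2)+0) − 5 = -9 → (-2,-9,0)
replace slot 3: 2·((-2)+(-9)) − 0 = -22 → (-2,-9,-22)
replace slot 2: 2·((-2)+(-22)) − (-9) = -39 → (-2,-39,-22)
replace slot 1: 2·((-39)+(-22)) − (-2) = -120 → (-120,-39,-22)

-120,-39,-22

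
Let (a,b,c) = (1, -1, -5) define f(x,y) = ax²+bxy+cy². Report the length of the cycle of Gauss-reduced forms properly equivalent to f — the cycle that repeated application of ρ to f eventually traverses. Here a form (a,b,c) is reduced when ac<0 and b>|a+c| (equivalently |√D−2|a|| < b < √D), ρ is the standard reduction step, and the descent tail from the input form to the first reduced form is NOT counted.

D = 21, ⌊√D⌋ = 4
descent: ρ → (-5,1,1)
descent: ρ → (1,3,-3)  [lands on river]
river: ρ → (-3,3,1)
ρ-cycle length = 2 (tail of 2 descent steps not counted)

2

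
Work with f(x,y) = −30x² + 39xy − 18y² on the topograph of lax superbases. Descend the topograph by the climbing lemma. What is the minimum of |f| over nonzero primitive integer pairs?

translate: b→21 (≡-39 mod 60), so (30,-39,18)→(30,21,9)
flip: (30,21,9)→(9,-21,30)
translate: b→-3 (≡-21 mod 18), so (9,-21,30)→(9,-3,18)
reduced (well bottom): (9,-3,18) with a≤c, −a<b≤a
well minimum |f| = |-9| = 9 (negative-definite)

9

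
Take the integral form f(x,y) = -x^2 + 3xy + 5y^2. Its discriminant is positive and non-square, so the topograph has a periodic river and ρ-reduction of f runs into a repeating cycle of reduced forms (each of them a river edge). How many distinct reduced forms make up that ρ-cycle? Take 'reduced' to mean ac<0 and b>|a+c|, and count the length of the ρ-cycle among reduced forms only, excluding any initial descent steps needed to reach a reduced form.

D = 29, ⌊√D⌋ = 5
descent: ρ → (5,-3,-1)
descent: ρ → (-1,5,1)  [lands on river]
river: ρ → (1,5,-1)
ρ-cycle length = 2 (tail of 2 descent steps not counted)

2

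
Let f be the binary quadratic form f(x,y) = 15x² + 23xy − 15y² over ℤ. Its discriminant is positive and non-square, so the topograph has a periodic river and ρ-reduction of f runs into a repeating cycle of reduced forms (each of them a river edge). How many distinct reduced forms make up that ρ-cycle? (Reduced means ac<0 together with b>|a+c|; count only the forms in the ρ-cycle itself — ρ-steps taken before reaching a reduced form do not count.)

D = 1429, ⌊√D⌋ = 37
river: ρ → (-15,37,1)
river: ρ → (1,37,-15)
river: ρ → (-15,23,15)
river: ρ → (15,37,-1)
river: ρ → (-1,37,15)
river: ρ → (15,23,-15)
ρ-cycle length = 6 (tail of 0 descent steps not counted)

6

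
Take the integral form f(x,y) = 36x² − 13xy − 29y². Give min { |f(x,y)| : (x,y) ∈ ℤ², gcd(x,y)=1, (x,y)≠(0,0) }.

descent: ρ → (-29,13,36)  [lands on river]
river: ρ → (36,59,-6)
river: ρ → (-6,61,26)
river: ρ → (26,43,-24)
river: ρ → (-24,53,16)
river: ρ → (16,43,-39)
river: ρ → (-39,35,20)
river: ρ → (20,45,-29)
closes: descent 1, river 8
min |a| on river = 6

6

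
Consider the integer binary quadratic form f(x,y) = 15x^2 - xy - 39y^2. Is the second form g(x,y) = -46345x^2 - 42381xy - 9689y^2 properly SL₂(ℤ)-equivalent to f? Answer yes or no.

D₁ = 2341, D₂ = 2341
river cycle of f (length 62): (15, 29, -25), (-25, 21, 19), (19, 17, -27), (-27, 37, 9), (9, 35, -31), (-31, 27, 13), (13, 25, -33), (-33, 41, 5), (5, 39, -41), (-41, 43, 3), … (52 more)
river cycle of g (length 62): (15, 29, -25), (-25, 21, 19), (19, 17, -27), (-27, 37, 9), (9, 35, -31), (-31, 27, 13), (13, 25, -33), (-33, 41, 5), (5, 39, -41), (-41, 43, 3), … (52 more)
cycles coincide ⇒ equivalent

yes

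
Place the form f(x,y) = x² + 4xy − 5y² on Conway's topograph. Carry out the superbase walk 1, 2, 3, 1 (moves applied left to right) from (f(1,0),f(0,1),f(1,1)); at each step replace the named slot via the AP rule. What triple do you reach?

start (1,-5,0) = (f(1,0),f(0,1),f(1,1))
replace slot 1: 2·((-5)+0) − 1 = -11 → (-11,-5,0)
replace slot 2: 2·((-11)+0) − (-5) = -17 → (-11,-17,0)
replace slot 3: 2·((-11)+(-17)) − 0 = -56 → (-11,-17,-56)
replace slot 1: 2·((-17)+(-56)) − (-11) = -135 → (-135,-17,-56)

-135,-17,-56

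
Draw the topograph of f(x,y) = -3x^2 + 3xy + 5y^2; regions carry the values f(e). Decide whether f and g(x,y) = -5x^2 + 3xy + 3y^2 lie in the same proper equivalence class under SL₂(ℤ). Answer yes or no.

D₁ = 69, D₂ = 69
river cycle of f (length 4): (5, 7, -1), (-1, 7, 5), (5, 3, -3), (-3, 3, 5)
river cycle of g (length 4): (3, 3, -5), (-5, 7, 1), (1, 7, -5), (-5, 3, 3)
cycles differ ⇒ inequivalent

no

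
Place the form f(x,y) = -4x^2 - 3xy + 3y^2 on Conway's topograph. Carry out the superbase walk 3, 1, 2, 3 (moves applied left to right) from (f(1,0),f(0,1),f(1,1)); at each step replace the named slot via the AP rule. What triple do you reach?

start (-4,3,-4) = (f(1,0),f(0,1),f(1,1))
replace slot 3: 2·((-4)+3) − (-4) = 2 → (-4,3,2)
replace slot 1: 2·(3+2) − (-4) = 14 → (14,3,2)
replace slot 2: 2·(14+2) − 3 = 29 → (14,29,2)
replace slot 3: 2·(14+29) − 2 = 84 → (14,29,84)

14,29,84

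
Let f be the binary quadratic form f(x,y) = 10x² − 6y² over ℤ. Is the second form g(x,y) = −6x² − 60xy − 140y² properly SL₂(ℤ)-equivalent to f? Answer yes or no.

D₁ = 240, D₂ = 240
river cycle of f (length 2): (-6, 12, 4), (4, 12, -6)
river cycle of g (length 2): (-6, 12, 4), (4, 12, -6)
cycles coincide ⇒ equivalent

yes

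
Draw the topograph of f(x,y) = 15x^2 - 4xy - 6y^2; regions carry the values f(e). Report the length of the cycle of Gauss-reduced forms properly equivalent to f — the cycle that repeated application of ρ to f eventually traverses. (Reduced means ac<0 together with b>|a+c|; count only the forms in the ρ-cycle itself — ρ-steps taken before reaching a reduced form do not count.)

D = 376, ⌊√D⌋ = 19
descent: ρ → (-6,16,5)  [lands on river]
river: ρ → (5,14,-9)
river: ρ → (-9,4,10)
river: ρ → (10,16,-3)
river: ρ → (-3,14,15)
river: ρ → (15,16,-2)
river: ρ → (-2,16,15)
river: ρ → (15,14,-3)
river: ρ → (-3,16,10)
river: ρ → (10,4,-9)
river: ρ → (-9,14,5)
river: ρ → (5,16,-6)
river: ρ → (-6,8,13)
river: ρ → (13,18,-1)
river: ρ → (-1,18,13)
river: ρ → (13,8,-6)
ρ-cycle length = 16 (tail of 1 descent step not counted)

16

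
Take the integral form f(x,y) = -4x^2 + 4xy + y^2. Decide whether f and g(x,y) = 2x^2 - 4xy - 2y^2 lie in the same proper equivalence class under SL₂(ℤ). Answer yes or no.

D₁ = 32, D₂ = 32
river cycle of f (length 2): (1, 4, -4), (-4, 4, 1)
river cycle of g (length 2): (-2, 4, 2), (2, 4, -2)
cycles differ ⇒ inequivalent

no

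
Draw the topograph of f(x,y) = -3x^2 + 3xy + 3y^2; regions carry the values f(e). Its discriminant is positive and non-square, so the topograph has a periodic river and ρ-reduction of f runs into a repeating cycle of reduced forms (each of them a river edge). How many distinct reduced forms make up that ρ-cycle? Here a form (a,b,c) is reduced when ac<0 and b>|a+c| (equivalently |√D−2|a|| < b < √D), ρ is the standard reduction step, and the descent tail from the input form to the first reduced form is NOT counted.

D = 45, ⌊√D⌋ = 6
river: ρ → (3,3,-3)
river: ρ → (-3,3,3)
ρ-cycle length = 2 (tail of 0 descent steps not counted)

2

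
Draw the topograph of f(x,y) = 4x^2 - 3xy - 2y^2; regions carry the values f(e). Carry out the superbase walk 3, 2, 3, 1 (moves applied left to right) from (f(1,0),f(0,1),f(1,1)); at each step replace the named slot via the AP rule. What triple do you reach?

start (4,-2,-1) = (f(1,0),f(0,1),f(1,1))
replace slot 3: 2·(4+(-2)) − (-1) = 5 → (4,-2,5)
replace slot 2: 2·(4+5) − (-2) = 20 → (4,20,5)
replace slot 3: 2·(4+20) − 5 = 43 → (4,20,43)
replace slot 1: 2·(20+43) − 4 = 122 → (122,20,43)

122,20,43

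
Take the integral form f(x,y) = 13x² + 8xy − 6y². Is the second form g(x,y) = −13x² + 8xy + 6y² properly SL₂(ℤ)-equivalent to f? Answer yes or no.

D₁ = 376, D₂ = 376
river cycle of f (length 16): (-6, 16, 5), (5, 14, -9), (-9, 4, 10), (10, 16, -3), (-3, 14, 15), (15, 16, -2), (-2, 16, 15), (15, 14, -3), (-3, 16, 10), (10, 4, -9), … (6 more)
river cycle of g (length 16): (6, 16, -5), (-5, 14, 9), (9, 4, -10), (-10, 16, 3), (3, 14, -15), (-15, 16, 2), (2, 16, -15), (-15, 14, 3), (3, 16, -10), (-10, 4, 9), … (6 more)
cycles differ ⇒ inequivalent

no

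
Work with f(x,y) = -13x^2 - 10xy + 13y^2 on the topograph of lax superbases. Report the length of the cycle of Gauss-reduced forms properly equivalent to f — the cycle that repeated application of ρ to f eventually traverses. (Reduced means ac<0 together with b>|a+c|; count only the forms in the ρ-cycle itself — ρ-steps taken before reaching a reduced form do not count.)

D = 776, ⌊√D⌋ = 27
descent: ρ → (13,10,-13)  [lands on river]
river: ρ → (-13,16,10)
river: ρ → (10,24,-5)
river: ρ → (-5,26,5)
river: ρ → (5,24,-10)
river: ρ → (-10,16,13)
ρ-cycle length = 6 (tail of 1 descent step not counted)

6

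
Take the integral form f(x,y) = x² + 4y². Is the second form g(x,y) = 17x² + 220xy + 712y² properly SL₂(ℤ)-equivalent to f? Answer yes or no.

D₁ = -16, D₂ = -16
f: reduced (well bottom): (1,0,4) with a≤c, −a<b≤a
g: translate: b→16 (≡220 mod 34), so (17,220,712)→(17,16,4)
g: flip: (17,16,4)→(4,-16,17)
g: translate: b→0 (≡-16 mod 8), so (4,-16,17)→(4,0,1)
g: flip: (4,0,1)→(1,0,4)
g: reduced (well bottom): (1,0,4) with a≤c, −a<b≤a
reduced forms (1, 0, 4) vs (1, 0, 4) ⇒ equivalent

yes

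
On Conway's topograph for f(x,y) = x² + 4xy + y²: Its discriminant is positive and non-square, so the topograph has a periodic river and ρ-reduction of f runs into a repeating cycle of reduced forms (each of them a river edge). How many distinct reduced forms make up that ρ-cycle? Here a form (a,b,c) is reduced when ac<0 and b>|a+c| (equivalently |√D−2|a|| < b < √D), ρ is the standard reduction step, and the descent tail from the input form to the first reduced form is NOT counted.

D = 12, ⌊√D⌋ = 3
descent: ρ → (1,2,-2)  [lands on river]
river: ρ → (-2,2,1)
ρ-cycle length = 2 (tail of 1 descent step not counted)

2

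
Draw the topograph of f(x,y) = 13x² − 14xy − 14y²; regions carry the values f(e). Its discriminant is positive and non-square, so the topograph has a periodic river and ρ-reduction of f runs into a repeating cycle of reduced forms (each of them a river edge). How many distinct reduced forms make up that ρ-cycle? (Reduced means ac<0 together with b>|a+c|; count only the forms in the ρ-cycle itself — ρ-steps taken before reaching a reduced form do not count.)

D = 924, ⌊√D⌋ = 30
descent: ρ → (-14,14,13)  [lands on river]
river: ρ → (13,12,-15)
river: ρ → (-15,18,10)
river: ρ → (10,22,-11)
river: ρ → (-11,22,10)
river: ρ → (10,18,-15)
river: ρ → (-15,12,13)
river: ρ → (13,14,-14)
ρ-cycle length = 8 (tail of 1 descent step not counted)

8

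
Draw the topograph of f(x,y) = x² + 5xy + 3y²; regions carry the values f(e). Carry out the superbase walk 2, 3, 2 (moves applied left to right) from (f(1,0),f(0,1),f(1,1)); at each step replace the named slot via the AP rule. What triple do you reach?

start (1,3,9) = (f(1,0),f(0,1),f(1,1))
replace slot 2: 2·(1+9) − 3 = 17 → (1,17,9)
replace slot 3: 2·(1+17) − 9 = 27 → (1,17,27)
replace slot 2: 2·(1+27) − 17 = 39 → (1,39,27)

1,39,27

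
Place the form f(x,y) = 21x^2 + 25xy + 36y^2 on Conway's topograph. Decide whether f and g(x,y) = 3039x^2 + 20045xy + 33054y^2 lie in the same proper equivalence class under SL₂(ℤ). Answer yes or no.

D₁ = -2399, D₂ = -2399
f: translate: b→-17 (≡25 mod 42), so (21,25,36)→(21,-17,32)
f: reduced (well bottom): (21,-17,32) with a≤c, −a<b≤a
g: translate: b→1811 (≡20045 mod 6078), so (3039,20045,33054)→(3039,1811,270)
g: flip: (3039,1811,270)→(270,-1811,3039)
g: translate: b→-191 (≡-1811 mod 540), so (270,-1811,3039)→(270,-191,36)
g: flip: (270,-191,36)→(36,191,270)
g: translate: b→-25 (≡191 mod 72), so (36,191,270)→(36,-25,21)
g: flip: (36,-25,21)→(21,25,36)
g: translate: b→-17 (≡25 mod 42), so (21,25,36)→(21,-17,32)
g: reduced (well bottom): (21,-17,32) with a≤c, −a<b≤a
reduced forms (21, -17, 32) vs (21, -17, 32) ⇒ equivalent

yes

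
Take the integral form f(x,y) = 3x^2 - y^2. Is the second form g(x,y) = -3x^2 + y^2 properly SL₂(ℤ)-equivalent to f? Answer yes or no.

D₁ = 12, D₂ = 12
river cycle of f (length 2): (-1, 2, 2), (2, 2, -1)
river cycle of g (length 2): (1, 2, -2), (-2, 2, 1)
cycles differ ⇒ inequivalent

no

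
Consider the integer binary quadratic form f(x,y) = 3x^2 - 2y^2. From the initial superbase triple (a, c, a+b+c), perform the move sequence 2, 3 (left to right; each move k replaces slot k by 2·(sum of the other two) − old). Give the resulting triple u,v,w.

start (3,-2,1) = (f(1,0),f(0,1),f(1,1))
replace slot 2: 2·(3+1) − (-2) = 10 → (3,10,1)
replace slot 3: 2·(3+10) − 1 = 25 → (3,10,25)

3,10,25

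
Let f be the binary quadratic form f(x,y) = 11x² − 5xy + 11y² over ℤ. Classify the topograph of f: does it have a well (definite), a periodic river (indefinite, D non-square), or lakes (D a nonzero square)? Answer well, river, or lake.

D = b²−4ac = (-5)² − 4·11·11 = -459
D < 0 ⇒ definite ⇒ every region one sign ⇒ single well

well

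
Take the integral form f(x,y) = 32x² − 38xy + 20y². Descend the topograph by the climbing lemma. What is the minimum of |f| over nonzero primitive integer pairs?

translate: b→26 (≡-38 mod 64), so (32,-38,20)→(32,26,14)
flip: (32,26,14)→(14,-26,32)
translate: b→2 (≡-26 mod 28), so (14,-26,32)→(14,2,20)
reduced (well bottom): (14,2,20) with a≤c, −a<b≤a
well minimum = a = 14

14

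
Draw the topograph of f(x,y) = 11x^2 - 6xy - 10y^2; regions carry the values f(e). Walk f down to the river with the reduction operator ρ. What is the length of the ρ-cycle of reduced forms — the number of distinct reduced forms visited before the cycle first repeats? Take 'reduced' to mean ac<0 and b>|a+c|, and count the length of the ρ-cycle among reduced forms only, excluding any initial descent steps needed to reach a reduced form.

D = 476, ⌊√D⌋ = 21
descent: ρ → (-10,6,11)  [lands on river]
river: ρ → (11,16,-5)
river: ρ → (-5,14,14)
river: ρ → (14,14,-5)
river: ρ → (-5,16,11)
river: ρ → (11,6,-10)
river: ρ → (-10,14,7)
river: ρ → (7,14,-10)
ρ-cycle length = 8 (tail of 1 descent step not counted)

8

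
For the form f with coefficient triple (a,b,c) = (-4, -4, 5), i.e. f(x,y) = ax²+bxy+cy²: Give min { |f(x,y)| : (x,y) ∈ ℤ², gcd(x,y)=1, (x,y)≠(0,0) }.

descent: ρ → (5,4,-4)  [lands on river]
river: ρ → (-4,4,5)
river: ρ → (5,6,-3)
river: ρ → (-3,6,5)
closes: descent 1, river 4
min |a| on river = 3

3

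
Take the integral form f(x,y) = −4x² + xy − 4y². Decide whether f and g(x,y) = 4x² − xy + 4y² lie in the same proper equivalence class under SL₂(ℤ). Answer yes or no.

D₁ = -63, D₂ = -63
f is negative-definite; reduce −f:
−f: flip: (4,-1,4)→(4,1,4)
−f: reduced (well bottom): (4,1,4) with a≤c, −a<b≤a
flip sign back: reduced form of f is (-4,-1,-4)
g: flip: (4,-1,4)→(4,1,4)
g: reduced (well bottom): (4,1,4) with a≤c, −a<b≤a
reduced forms (-4, -1, -4) vs (4, 1, 4) ⇒ inequivalent

no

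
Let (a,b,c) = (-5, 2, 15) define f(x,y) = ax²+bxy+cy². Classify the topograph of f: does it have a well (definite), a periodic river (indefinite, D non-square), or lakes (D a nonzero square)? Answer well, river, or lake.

D = b²−4ac = 2² − 4·(-5)·15 = 304
D > 0 non-square ⇒ indefinite ⇒ periodic river

river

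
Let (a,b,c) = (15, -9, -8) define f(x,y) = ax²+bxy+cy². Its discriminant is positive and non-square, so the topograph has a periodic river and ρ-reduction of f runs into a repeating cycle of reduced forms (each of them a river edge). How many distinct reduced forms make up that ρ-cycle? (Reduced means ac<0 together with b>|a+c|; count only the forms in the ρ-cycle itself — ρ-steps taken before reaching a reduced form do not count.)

D = 561, ⌊√D⌋ = 23
descent: ρ → (-8,9,15)  [lands on river]
river: ρ → (15,21,-2)
river: ρ → (-2,23,4)
river: ρ → (4,17,-17)
river: ρ → (-17,17,4)
river: ρ → (4,23,-2)
river: ρ → (-2,21,15)
river: ρ → (15,9,-8)
river: ρ → (-8,23,1)
river: ρ → (1,23,-8)
ρ-cycle length = 10 (tail of 1 descent step not counted)

10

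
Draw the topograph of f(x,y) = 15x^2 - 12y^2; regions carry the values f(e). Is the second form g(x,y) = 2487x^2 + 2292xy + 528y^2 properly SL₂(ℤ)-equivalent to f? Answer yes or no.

D₁ = 720, D₂ = 720
river cycle of f (length 2): (-12, 24, 3), (3, 24, -12)
river cycle of g (length 2): (-12, 24, 3), (3, 24, -12)
cycles coincide ⇒ equivalent

yes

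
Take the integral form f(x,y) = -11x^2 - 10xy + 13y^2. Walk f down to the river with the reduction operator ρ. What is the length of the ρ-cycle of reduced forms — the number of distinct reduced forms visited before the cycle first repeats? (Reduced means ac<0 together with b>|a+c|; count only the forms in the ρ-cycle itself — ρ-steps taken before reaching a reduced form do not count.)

D = 672, ⌊√D⌋ = 25
descent: ρ → (13,10,-11)  [lands on river]
river: ρ → (-11,12,12)
river: ρ → (12,12,-11)
river: ρ → (-11,10,13)
river: ρ → (13,16,-8)
river: ρ → (-8,16,13)
ρ-cycle length = 6 (tail of 1 descent step not counted)

6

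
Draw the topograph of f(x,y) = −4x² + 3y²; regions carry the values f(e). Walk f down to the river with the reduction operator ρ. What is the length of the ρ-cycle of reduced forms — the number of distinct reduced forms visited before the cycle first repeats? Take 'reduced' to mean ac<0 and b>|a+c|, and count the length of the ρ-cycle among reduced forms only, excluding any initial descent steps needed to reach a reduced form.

D = 48, ⌊√D⌋ = 6
descent: ρ → (3,6,-1)  [lands on river]
river: ρ → (-1,6,3)
ρ-cycle length = 2 (tail of 1 descent step not counted)

2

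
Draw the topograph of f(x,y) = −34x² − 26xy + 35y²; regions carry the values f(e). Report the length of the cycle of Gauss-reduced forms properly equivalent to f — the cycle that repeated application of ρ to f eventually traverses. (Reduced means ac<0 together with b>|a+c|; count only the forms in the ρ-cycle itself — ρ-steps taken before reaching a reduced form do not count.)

D = 5436, ⌊√D⌋ = 73
descent: ρ → (35,26,-34)  [lands on river]
river: ρ → (-34,42,27)
river: ρ → (27,66,-10)
river: ρ → (-10,54,63)
river: ρ → (63,72,-1)
river: ρ → (-1,72,63)
river: ρ → (63,54,-10)
river: ρ → (-10,66,27)
river: ρ → (27,42,-34)
river: ρ → (-34,26,35)
river: ρ → (35,44,-25)
river: ρ → (-25,56,23)
river: ρ → (23,36,-45)
river: ρ → (-45,54,14)
river: ρ → (14,58,-37)
river: ρ → (-37,16,35)
river: ρ → (35,54,-18)
river: ρ → (-18,54,35)
river: ρ → (35,16,-37)
river: ρ → (-37,58,14)
river: ρ → (14,54,-45)
river: ρ → (-45,36,23)
river: ρ → (23,56,-25)
river: ρ → (-25,44,35)
ρ-cycle length = 24 (tail of 1 descent step not counted)

24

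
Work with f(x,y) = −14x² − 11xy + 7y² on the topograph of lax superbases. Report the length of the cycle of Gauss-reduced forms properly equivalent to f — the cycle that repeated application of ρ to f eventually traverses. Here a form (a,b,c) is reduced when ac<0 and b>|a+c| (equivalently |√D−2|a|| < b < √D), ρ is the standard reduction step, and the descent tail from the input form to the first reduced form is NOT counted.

D = 513, ⌊√D⌋ = 22
descent: ρ → (7,11,-14)  [lands on river]
river: ρ → (-14,17,4)
river: ρ → (4,15,-18)
river: ρ → (-18,21,1)
river: ρ → (1,21,-18)
river: ρ → (-18,15,4)
river: ρ → (4,17,-14)
river: ρ → (-14,11,7)
river: ρ → (7,17,-8)
river: ρ → (-8,15,9)
river: ρ → (9,21,-2)
river: ρ → (-2,19,19)
river: ρ → (19,19,-2)
river: ρ → (-2,21,9)
river: ρ → (9,15,-8)
river: ρ → (-8,17,7)
ρ-cycle length = 16 (tail of 1 descent step not counted)

16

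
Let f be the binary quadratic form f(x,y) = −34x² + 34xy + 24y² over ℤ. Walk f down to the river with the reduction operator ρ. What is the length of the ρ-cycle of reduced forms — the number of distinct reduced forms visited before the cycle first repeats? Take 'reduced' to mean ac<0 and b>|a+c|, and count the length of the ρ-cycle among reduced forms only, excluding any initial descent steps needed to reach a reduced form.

D = 4420, ⌊√D⌋ = 66
river: ρ → (24,62,-6)
river: ρ → (-6,58,44)
river: ρ → (44,30,-20)
river: ρ → (-20,50,24)
river: ρ → (24,46,-24)
river: ρ → (-24,50,20)
river: ρ → (20,30,-44)
river: ρ → (-44,58,6)
river: ρ → (6,62,-24)
river: ρ → (-24,34,34)
river: ρ → (34,34,-24)
river: ρ → (-24,62,6)
river: ρ → (6,58,-44)
river: ρ → (-44,30,20)
river: ρ → (20,50,-24)
river: ρ → (-24,46,24)
river: ρ → (24,50,-20)
river: ρ → (-20,30,44)
river: ρ → (44,58,-6)
river: ρ → (-6,62,24)
river: ρ → (24,34,-34)
river: ρ → (-34,34,24)
ρ-cycle length = 22 (tail of 0 descent steps not counted)

22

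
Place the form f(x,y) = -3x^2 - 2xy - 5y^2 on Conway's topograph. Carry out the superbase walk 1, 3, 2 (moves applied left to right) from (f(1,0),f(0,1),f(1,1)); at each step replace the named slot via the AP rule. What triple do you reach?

start (-3,-5,-10) = (f(1,0),f(0,1),f(1,1))
replace slot 1: 2·((-5)+(-10)) − (-3) = -27 → (-27,-5,-10)
replace slot 3: 2·((-27)+(-5)) − (-10) = -54 → (-27,-5,-54)
replace slot 2: 2·((-27)+(-54)) − (-5) = -157 → (-27,-157,-54)

-27,-157,-54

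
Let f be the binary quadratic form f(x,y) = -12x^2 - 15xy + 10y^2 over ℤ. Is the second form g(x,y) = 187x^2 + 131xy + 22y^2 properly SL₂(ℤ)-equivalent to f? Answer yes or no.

D₁ = 705, D₂ = 705
river cycle of f (length 14): (10, 15, -12), (-12, 9, 13), (13, 17, -8), (-8, 15, 15), (15, 15, -8), (-8, 17, 13), (13, 9, -12), (-12, 15, 10), (10, 25, -2), (-2, 23, 22), … (4 more)
river cycle of g (length 14): (-8, 15, 15), (15, 15, -8), (-8, 17, 13), (13, 9, -12), (-12, 15, 10), (10, 25, -2), (-2, 23, 22), (22, 21, -3), (-3, 21, 22), (22, 23, -2), … (4 more)
cycles coincide ⇒ equivalent

yes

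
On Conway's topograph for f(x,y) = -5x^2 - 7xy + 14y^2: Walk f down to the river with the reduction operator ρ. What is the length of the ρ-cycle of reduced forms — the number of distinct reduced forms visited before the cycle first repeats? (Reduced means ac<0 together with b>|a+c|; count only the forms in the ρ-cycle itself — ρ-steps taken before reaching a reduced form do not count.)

D = 329, ⌊√D⌋ = 18
descent: ρ → (14,7,-5)
descent: ρ → (-5,13,8)  [lands on river]
river: ρ → (8,3,-10)
river: ρ → (-10,17,1)
river: ρ → (1,17,-10)
river: ρ → (-10,3,8)
river: ρ → (8,13,-5)
river: ρ → (-5,17,2)
river: ρ → (2,15,-13)
river: ρ → (-13,11,4)
river: ρ → (4,13,-10)
river: ρ → (-10,7,7)
river: ρ → (7,7,-10)
river: ρ → (-10,13,4)
river: ρ → (4,11,-13)
river: ρ → (-13,15,2)
river: ρ → (2,17,-5)
ρ-cycle length = 16 (tail of 2 descent steps not counted)

16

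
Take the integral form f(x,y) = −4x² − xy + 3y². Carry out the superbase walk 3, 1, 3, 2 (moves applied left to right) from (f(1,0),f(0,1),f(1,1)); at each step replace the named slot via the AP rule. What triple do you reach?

start (-4,3,-2) = (f(1,0),f(0,1),f(1,1))
replace slot 3: 2·((-4)+3) − (-2) = 0 → (-4,3,0)
replace slot 1: 2·(3+0) − (-4) = 10 → (10,3,0)
replace slot 3: 2·(10+3) − 0 = 26 → (10,3,26)
replace slot 2: 2·(10+26) − 3 = 69 → (10,69,26)

10,69,26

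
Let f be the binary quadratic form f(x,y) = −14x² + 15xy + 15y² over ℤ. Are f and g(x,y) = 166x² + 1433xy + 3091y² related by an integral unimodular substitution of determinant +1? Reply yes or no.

D₁ = 1065, D₂ = 1065
river cycle of f (length 20): (15, 15, -14), (-14, 13, 16), (16, 19, -11), (-11, 25, 10), (10, 15, -21), (-21, 27, 4), (4, 29, -14), (-14, 27, 6), (6, 21, -26), (-26, 31, 1), … (10 more)
river cycle of g (length 20): (15, 15, -14), (-14, 13, 16), (16, 19, -11), (-11, 25, 10), (10, 15, -21), (-21, 27, 4), (4, 29, -14), (-14, 27, 6), (6, 21, -26), (-26, 31, 1), … (10 more)
cycles coincide ⇒ equivalent

yes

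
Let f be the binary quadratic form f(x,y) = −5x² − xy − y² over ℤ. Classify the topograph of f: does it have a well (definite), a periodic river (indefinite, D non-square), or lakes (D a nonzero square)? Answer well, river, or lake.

D = b²−4ac = (-1)² − 4·(-5)·(-1) = -19
D < 0 ⇒ definite ⇒ every region one sign ⇒ single well

well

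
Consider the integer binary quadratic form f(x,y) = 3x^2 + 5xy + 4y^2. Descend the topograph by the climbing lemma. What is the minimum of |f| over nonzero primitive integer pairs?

translate: b→-1 (≡5 mod 6), so (3,5,4)→(3,-1,2)
flip: (3,-1,2)→(2,1,3)
reduced (well bottom): (2,1,3) with a≤c, −a<b≤a
well minimum = a = 2

2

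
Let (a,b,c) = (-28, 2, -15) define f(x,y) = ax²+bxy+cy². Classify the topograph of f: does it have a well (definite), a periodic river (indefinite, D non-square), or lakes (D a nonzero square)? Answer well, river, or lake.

D = b²−4ac = 2² − 4·(-28)·(-15) = -1676
D < 0 ⇒ definite ⇒ every region one sign ⇒ single well

well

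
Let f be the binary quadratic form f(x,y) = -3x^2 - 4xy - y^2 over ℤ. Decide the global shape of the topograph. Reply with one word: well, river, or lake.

D = b²−4ac = (-4)² − 4·(-3)·(-1) = 4
D = 2² is a perfect square ⇒ form factors over ℤ ⇒ lakes

lake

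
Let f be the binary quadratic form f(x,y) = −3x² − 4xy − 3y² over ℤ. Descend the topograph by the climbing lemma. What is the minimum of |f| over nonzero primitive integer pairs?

translate: b→-2 (≡4 mod 6), so (3,4,3)→(3,-2,2)
flip: (3,-2,2)→(2,2,3)
reduced (well bottom): (2,2,3) with a≤c, −a<b≤a
well minimum |f| = |-2| = 2 (negative-definite)

2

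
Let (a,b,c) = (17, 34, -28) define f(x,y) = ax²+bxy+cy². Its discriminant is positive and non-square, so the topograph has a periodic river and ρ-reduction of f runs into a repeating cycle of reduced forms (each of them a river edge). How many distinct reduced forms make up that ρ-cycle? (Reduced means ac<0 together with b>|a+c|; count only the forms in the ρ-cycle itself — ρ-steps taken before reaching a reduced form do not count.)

D = 3060, ⌊√D⌋ = 55
river: ρ → (-28,22,23)
river: ρ → (23,24,-27)
river: ρ → (-27,30,20)
river: ρ → (20,50,-7)
river: ρ → (-7,48,27)
river: ρ → (27,6,-28)
river: ρ → (-28,50,5)
river: ρ → (5,50,-28)
river: ρ → (-28,6,27)
river: ρ → (27,48,-7)
river: ρ → (-7,50,20)
river: ρ → (20,30,-27)
river: ρ → (-27,24,23)
river: ρ → (23,22,-28)
river: ρ → (-28,34,17)
river: ρ → (17,34,-28)
ρ-cycle length = 16 (tail of 0 descent steps not counted)

16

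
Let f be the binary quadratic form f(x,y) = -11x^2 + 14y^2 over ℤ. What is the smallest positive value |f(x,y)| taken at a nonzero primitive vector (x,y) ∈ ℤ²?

descent: ρ → (14,0,-11)
descent: ρ → (-11,22,3)  [lands on river]
river: ρ → (3,20,-18)
river: ρ → (-18,16,5)
river: ρ → (5,24,-2)
river: ρ → (-2,24,5)
river: ρ → (5,16,-18)
river: ρ → (-18,20,3)
river: ρ → (3,22,-11)
closes: descent 2, river 8
min |a| on river = 2

2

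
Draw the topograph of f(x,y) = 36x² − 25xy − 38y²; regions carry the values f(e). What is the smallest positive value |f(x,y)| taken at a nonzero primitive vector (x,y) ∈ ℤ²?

descent: ρ → (-38,25,36)  [lands on river]
river: ρ → (36,47,-27)
river: ρ → (-27,61,22)
river: ρ → (22,71,-12)
river: ρ → (-12,73,16)
river: ρ → (16,55,-48)
river: ρ → (-48,41,23)
river: ρ → (23,51,-38)
closes: descent 1, river 8
min |a| on river = 12

12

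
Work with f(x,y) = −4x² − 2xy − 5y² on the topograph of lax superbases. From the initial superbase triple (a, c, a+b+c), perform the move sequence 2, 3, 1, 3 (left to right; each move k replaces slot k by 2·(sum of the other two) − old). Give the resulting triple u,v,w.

start (-4,-5,-11) = (f(1,0),f(0,1),f(1,1))
replace slot 2: 2·((-4)+(-11)) − (-5) = -25 → (-4,-25,-11)
replace slot 3: 2·((-4)+(-25)) − (-11) = -47 → (-4,-25,-47)
replace slot 1: 2·((-25)+(-47)) − (-4) = -140 → (-140,-25,-47)
replace slot 3: 2·((-140)+(-25)) − (-47) = -283 → (-140,-25,-283)

-140,-25,-283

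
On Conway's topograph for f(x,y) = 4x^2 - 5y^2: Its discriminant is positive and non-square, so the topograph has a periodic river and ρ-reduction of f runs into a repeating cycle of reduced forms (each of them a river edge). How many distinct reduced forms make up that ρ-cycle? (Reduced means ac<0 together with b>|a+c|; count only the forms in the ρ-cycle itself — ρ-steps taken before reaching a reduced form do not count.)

D = 80, ⌊√D⌋ = 8
descent: ρ → (-5,0,4)
descent: ρ → (4,8,-1)  [lands on river]
river: ρ → (-1,8,4)
ρ-cycle length = 2 (tail of 2 descent steps not counted)

2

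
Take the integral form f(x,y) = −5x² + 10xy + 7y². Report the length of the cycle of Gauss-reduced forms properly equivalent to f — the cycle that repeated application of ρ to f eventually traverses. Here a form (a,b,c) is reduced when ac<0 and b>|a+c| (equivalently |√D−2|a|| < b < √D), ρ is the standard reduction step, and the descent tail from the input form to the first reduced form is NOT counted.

D = 240, ⌊√D⌋ = 15
river: ρ → (7,4,-8)
river: ρ → (-8,12,3)
river: ρ → (3,12,-8)
river: ρ → (-8,4,7)
river: ρ → (7,10,-5)
river: ρ → (-5,10,7)
ρ-cycle length = 6 (tail of 0 descent steps not counted)

6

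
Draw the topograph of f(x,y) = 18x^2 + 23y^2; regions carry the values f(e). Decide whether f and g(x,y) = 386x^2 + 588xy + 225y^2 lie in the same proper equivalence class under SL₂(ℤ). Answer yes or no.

D₁ = -1656, D₂ = -1656
f: reduced (well bottom): (18,0,23) with a≤c, −a<b≤a
g: translate: b→-184 (≡588 mod 772), so (386,588,225)→(386,-184,23)
g: flip: (386,-184,23)→(23,184,386)
g: translate: b→0 (≡184 mod 46), so (23,184,386)→(23,0,18)
g: flip: (23,0,18)→(18,0,23)
g: reduced (well bottom): (18,0,23) with a≤c, −a<b≤a
reduced forms (18, 0, 23) vs (18, 0, 23) ⇒ equivalent

yes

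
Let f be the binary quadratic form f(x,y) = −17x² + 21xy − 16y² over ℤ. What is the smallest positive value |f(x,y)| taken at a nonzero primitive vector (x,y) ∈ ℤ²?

translate: b→13 (≡-21 mod 34), so (17,-21,16)→(17,13,12)
flip: (17,13,12)→(12,-13,17)
translate: b→11 (≡-13 mod 24), so (12,-13,17)→(12,11,16)
reduced (well bottom): (12,11,16) with a≤c, −a<b≤a
well minimum |f| = |-12| = 12 (negative-definite)

12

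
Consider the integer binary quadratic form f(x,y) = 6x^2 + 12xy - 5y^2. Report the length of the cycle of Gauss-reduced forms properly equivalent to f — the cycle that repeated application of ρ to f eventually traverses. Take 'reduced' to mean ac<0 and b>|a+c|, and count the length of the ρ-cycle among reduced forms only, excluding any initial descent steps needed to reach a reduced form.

D = 264, ⌊√D⌋ = 16
river: ρ → (-5,8,10)
river: ρ → (10,12,-3)
river: ρ → (-3,12,10)
river: ρ → (10,8,-5)
river: ρ → (-5,12,6)
river: ρ → (6,12,-5)
ρ-cycle length = 6 (tail of 0 descent steps not counted)

6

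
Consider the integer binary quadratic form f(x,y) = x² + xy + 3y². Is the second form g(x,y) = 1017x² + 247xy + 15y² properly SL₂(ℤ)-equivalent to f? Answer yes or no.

D₁ = -11, D₂ = -11
f: reduced (well bottom): (1,1,3) with a≤c, −a<b≤a
g: flip: (1017,247,15)→(15,-247,1017)
g: translate: b→-7 (≡-247 mod 30), so (15,-247,1017)→(15,-7,1)
g: flip: (15,-7,1)→(1,7,15)
g: translate: b→1 (≡7 mod 2), so (1,7,15)→(1,1,3)
g: reduced (well bottom): (1,1,3) with a≤c, −a<b≤a
reduced forms (1, 1, 3) vs (1, 1, 3) ⇒ equivalent

yes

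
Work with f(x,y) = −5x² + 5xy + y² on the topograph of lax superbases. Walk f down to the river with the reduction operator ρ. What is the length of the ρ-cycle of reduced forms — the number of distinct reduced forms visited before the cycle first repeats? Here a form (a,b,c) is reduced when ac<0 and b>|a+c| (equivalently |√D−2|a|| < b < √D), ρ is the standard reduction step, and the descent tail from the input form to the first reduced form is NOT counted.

D = 45, ⌊√D⌋ = 6
river: ρ → (1,5,-5)
river: ρ → (-5,5,1)
ρ-cycle length = 2 (tail of 0 descent steps not counted)

2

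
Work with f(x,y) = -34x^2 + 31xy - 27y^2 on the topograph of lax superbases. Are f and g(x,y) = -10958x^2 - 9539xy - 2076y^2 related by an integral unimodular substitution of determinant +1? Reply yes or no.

D₁ = -2711, D₂ = -2711
f is negative-definite; reduce −f:
−f: flip: (34,-31,27)→(27,31,34)
−f: translate: b→-23 (≡31 mod 54), so (27,31,34)→(27,-23,30)
−f: reduced (well bottom): (27,-23,30) with a≤c, −a<b≤a
flip sign back: reduced form of f is (-27,23,-30)
g is negative-definite; reduce −g:
−g: flip: (10958,9539,2076)→(2076,-9539,10958)
−g: translate: b→-1235 (≡-9539 mod 4152), so (2076,-9539,10958)→(2076,-1235,184)
−g: flip: (2076,-1235,184)→(184,1235,2076)
−g: translate: b→131 (≡1235 mod 368), so (184,1235,2076)→(184,131,27)
−g: flip: (184,131,27)→(27,-131,184)
−g: translate: b→-23 (≡-131 mod 54), so (27,-131,184)→(27,-23,30)
−g: reduced (well bottom): (27,-23,30) with a≤c, −a<b≤a
flip sign back: reduced form of g is (-27,23,-30)
reduced forms (-27, 23, -30) vs (-27, 23, -30) ⇒ equivalent

yes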